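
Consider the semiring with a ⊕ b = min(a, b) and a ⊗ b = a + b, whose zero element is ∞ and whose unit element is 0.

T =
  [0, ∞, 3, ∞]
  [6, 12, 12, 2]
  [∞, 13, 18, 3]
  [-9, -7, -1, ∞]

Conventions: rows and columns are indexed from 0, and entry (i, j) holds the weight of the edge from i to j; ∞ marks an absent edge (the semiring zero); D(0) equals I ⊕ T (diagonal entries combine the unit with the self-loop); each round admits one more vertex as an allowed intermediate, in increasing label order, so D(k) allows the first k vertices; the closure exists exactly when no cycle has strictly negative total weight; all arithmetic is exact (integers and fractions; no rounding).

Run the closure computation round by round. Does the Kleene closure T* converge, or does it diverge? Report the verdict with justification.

D(0):
  [0, ∞, 3, ∞]
  [6, 0, 12, 2]
  [∞, 13, 0, 3]
  [-9, -7, -1, 0]
D(1):
  [0, ∞, 3, ∞]
  [6, 0, 9, 2]
  [∞, 13, 0, 3]
  [-9, -7, -6, 0]
Detection: at round 2, diagonal entry (3, 3) turns strictly negative.
Key observation: the cycle 3->1->3 has total weight (-7) + 2, which is strictly negative.
Answer: DIVERGES — negative cycle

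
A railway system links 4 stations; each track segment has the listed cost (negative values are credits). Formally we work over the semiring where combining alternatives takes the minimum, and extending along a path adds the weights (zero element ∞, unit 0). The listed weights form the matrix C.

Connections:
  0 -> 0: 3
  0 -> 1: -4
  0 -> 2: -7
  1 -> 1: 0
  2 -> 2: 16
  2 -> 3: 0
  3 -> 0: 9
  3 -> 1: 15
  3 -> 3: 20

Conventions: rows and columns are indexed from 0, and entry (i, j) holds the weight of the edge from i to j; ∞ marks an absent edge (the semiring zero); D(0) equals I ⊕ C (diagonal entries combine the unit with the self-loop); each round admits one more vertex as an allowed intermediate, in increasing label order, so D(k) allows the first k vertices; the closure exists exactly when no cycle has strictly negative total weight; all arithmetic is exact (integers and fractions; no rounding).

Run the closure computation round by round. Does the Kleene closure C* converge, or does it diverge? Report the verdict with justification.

D(0):
  [0, -4, -7, ∞]
  [∞, 0, ∞, ∞]
  [∞, ∞, 0, 0]
  [9, 15, ∞, 0]
D(1):
  [0, -4, -7, ∞]
  [∞, 0, ∞, ∞]
  [∞, ∞, 0, 0]
  [9, 5, 2, 0]
D(2):
  [0, -4, -7, ∞]
  [∞, 0, ∞, ∞]
  [∞, ∞, 0, 0]
  [9, 5, 2, 0]
D(3):
  [0, -4, -7, -7]
  [∞, 0, ∞, ∞]
  [∞, ∞, 0, 0]
  [9, 5, 2, 0]
D(4):
  [0, -4, -7, -7]
  [∞, 0, ∞, ∞]
  [9, 5, 0, 0]
  [9, 5, 2, 0]
Key observation: every diagonal entry stays at the unit through all rounds, so no improving cycle exists.
Answer: CONVERGES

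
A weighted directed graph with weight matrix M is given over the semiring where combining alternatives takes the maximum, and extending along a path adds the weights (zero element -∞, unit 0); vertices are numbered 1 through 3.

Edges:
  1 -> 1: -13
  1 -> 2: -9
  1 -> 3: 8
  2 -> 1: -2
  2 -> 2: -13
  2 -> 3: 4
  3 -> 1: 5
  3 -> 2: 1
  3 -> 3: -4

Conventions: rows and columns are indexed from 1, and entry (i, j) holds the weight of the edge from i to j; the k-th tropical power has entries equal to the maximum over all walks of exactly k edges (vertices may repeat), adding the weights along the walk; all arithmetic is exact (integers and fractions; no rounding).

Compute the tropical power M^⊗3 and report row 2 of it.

M^⊗2:
  [13, 9, 4]
  [9, 5, 6]
  [1, -3, 13]
M^⊗3:
  [9, 5, 21]
  [11, 7, 17]
  [18, 14, 9]
Answer: row 2 of M^⊗3 = [11, 7, 17]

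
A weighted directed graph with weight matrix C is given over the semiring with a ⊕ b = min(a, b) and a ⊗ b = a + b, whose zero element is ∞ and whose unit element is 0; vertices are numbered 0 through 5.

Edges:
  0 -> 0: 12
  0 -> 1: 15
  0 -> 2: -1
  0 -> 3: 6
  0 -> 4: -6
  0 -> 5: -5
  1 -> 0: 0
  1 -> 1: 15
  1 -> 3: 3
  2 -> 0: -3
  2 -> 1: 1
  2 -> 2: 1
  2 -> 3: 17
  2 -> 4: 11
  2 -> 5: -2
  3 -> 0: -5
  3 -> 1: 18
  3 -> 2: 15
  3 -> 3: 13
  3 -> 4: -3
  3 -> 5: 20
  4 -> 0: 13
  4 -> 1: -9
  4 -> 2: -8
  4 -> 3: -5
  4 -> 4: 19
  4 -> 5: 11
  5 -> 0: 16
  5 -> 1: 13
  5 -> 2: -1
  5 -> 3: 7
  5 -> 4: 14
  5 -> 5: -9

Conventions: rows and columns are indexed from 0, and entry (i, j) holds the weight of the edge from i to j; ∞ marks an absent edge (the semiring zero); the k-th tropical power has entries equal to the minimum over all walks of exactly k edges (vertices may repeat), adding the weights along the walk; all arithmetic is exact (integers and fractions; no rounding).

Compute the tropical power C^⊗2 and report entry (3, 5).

C^⊗2:
  [-4, -15, -14, -11, 3, -14]
  [-2, 15, -1, 6, -6, -5]
  [-2, 2, -4, 3, -9, -11]
  [7, -12, -11, -8, -11, -10]
  [-11, -7, -7, -6, -8, -10]
  [-4, 0, -10, -2, 4, -18]
Key observation: the optimum is the walk 3->0->5, with weight (-5) + (-5) = -10.
Optimal value attained by: walk 3->0->5.
Answer: (C^⊗2)[3][5] = -10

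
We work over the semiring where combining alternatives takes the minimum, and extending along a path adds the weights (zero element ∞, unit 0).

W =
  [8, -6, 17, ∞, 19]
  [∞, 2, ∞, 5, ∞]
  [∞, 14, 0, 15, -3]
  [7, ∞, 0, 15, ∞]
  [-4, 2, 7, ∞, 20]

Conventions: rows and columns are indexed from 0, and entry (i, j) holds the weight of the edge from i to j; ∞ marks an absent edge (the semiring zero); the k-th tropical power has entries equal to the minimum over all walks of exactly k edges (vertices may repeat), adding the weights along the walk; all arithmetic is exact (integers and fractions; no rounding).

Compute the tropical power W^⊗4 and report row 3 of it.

W^⊗2:
  [15, -4, 17, -1, 14]
  [12, 4, 5, 7, ∞]
  [-7, -1, 0, 15, -3]
  [15, 1, 0, 15, -3]
  [4, -10, 7, 7, 4]
W^⊗3:
  [6, -2, -1, 1, 14]
  [14, 6, 5, 9, 2]
  [-7, -13, 0, 4, -3]
  [-7, -1, 0, 6, -3]
  [0, -8, 7, -5, 4]
W^⊗4:
  [8, 0, -1, 3, -4]
  [-2, 4, 5, 11, 2]
  [-7, -13, 0, -8, -3]
  [-7, -13, 0, 4, -3]
  [0, -6, -5, -3, 4]
Answer: row 3 of W^⊗4 = [-7, -13, 0, 4, -3]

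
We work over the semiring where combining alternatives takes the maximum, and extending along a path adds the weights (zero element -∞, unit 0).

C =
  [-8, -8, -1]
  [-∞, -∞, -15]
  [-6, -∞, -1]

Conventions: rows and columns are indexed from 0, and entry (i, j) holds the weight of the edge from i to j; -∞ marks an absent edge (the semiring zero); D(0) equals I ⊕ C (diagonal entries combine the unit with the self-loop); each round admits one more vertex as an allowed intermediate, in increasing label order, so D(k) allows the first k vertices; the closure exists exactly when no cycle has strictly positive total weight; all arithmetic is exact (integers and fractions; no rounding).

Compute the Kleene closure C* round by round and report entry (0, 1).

D(0):
  [0, -8, -1]
  [-∞, 0, -15]
  [-6, -∞, 0]
D(1):
  [0, -8, -1]
  [-∞, 0, -15]
  [-6, -14, 0]
D(2):
  [0, -8, -1]
  [-∞, 0, -15]
  [-6, -14, 0]
D(3):
  [0, -8, -1]
  [-21, 0, -15]
  [-6, -14, 0]
Answer: C*[0][1] = -8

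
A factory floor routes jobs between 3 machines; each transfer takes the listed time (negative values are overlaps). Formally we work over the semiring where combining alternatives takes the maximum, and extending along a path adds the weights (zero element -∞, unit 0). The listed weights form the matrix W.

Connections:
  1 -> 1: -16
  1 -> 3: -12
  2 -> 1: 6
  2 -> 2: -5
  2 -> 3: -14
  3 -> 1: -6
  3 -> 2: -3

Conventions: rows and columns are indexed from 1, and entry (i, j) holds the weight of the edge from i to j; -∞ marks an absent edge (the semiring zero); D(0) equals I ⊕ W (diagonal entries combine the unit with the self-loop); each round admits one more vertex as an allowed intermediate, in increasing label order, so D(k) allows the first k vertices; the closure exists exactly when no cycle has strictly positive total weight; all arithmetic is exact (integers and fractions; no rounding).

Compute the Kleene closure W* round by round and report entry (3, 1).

D(0):
  [0, -∞, -12]
  [6, 0, -14]
  [-6, -3, 0]
D(1):
  [0, -∞, -12]
  [6, 0, -6]
  [-6, -3, 0]
D(2):
  [0, -∞, -12]
  [6, 0, -6]
  [3, -3, 0]
D(3):
  [0, -15, -12]
  [6, 0, -6]
  [3, -3, 0]
Answer: W*[3][1] = 3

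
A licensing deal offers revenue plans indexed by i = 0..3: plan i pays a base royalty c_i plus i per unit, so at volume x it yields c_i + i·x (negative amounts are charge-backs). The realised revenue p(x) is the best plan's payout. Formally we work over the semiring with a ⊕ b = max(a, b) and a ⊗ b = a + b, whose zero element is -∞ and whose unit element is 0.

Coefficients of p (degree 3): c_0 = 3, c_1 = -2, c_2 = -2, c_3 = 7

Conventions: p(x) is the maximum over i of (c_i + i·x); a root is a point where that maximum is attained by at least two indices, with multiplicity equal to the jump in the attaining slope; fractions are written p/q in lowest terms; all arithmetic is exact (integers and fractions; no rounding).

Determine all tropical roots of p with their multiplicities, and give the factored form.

hull edge (i=0, c=3) to (i=3, c=7): slope 4/3, span 3
Factored form: p(x) = 7 ⊗ (x ⊕ (-4/3)) ⊗ (x ⊕ (-4/3)) ⊗ (x ⊕ (-4/3))
Answer: roots = -4/3 (mult 3)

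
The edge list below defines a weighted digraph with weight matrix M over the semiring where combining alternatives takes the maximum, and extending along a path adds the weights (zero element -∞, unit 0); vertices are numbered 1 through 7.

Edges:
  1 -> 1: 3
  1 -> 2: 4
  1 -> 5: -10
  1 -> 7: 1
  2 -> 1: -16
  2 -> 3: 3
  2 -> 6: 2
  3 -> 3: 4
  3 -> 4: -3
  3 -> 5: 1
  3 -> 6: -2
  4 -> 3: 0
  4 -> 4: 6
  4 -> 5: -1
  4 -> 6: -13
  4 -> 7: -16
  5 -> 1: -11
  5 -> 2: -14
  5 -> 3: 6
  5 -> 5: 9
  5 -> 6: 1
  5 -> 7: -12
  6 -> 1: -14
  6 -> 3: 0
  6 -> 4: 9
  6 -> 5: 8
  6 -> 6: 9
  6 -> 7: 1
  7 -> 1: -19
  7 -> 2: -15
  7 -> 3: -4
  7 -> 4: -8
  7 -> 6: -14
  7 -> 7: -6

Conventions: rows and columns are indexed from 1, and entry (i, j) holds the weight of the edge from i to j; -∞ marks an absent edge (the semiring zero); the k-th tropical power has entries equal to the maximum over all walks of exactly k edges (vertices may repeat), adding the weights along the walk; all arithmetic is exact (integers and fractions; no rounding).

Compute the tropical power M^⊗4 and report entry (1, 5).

M^⊗2:
  [6, 7, 7, -7, -1, 6, 4]
  [-12, -12, 7, 11, 10, 11, 3]
  [-10, -13, 8, 7, 10, 7, -1]
  [-12, -15, 6, 12, 8, 0, -10]
  [-2, -5, 15, 10, 18, 10, 2]
  [-3, -6, 14, 18, 17, 18, 10]
  [-16, -15, 0, -2, -3, -5, -12]
M^⊗3:
  [9, 10, 11, 15, 14, 15, 7]
  [-1, -4, 16, 20, 19, 20, 12]
  [-1, -4, 16, 16, 19, 16, 8]
  [-3, -6, 14, 18, 17, 9, 1]
  [7, 4, 24, 19, 27, 19, 11]
  [6, 3, 23, 27, 26, 27, 19]
  [-13, -12, 4, 4, 6, 4, -4]
M^⊗4:
  [12, 13, 20, 24, 23, 24, 16]
  [8, 5, 25, 29, 28, 29, 21]
  [8, 5, 25, 25, 28, 25, 17]
  [6, 3, 23, 24, 26, 18, 10]
  [16, 13, 33, 28, 36, 28, 20]
  [15, 12, 32, 36, 35, 36, 28]
  [-5, -8, 12, 13, 15, 13, 5]
Key observation: the optimum is the walk 1->2->6->5->5, with weight 4 + 2 + 8 + 9 = 23.
Optimal value attained by: walk 1->2->6->5->5.
Answer: (M^⊗4)[1][5] = 23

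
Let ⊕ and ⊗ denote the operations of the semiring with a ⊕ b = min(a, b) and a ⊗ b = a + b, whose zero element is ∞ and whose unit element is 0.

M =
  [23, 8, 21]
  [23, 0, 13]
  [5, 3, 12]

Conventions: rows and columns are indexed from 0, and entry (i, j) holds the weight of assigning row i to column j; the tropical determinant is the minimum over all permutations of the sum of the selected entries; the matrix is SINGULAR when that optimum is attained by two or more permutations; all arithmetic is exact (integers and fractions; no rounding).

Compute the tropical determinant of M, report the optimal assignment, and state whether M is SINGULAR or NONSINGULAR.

σ = (0, 1, 2): 23 + 0 + 12 = 35
σ = (0, 2, 1): 23 + 13 + 3 = 39
σ = (1, 0, 2): 8 + 23 + 12 = 43
σ = (1, 2, 0): 8 + 13 + 5 = 26
σ = (2, 0, 1): 21 + 23 + 3 = 47
σ = (2, 1, 0): 21 + 0 + 5 = 26
Optimal value attained by: σ = (1, 2, 0).
Answer: det⊕(M) = 26; verdict: SINGULAR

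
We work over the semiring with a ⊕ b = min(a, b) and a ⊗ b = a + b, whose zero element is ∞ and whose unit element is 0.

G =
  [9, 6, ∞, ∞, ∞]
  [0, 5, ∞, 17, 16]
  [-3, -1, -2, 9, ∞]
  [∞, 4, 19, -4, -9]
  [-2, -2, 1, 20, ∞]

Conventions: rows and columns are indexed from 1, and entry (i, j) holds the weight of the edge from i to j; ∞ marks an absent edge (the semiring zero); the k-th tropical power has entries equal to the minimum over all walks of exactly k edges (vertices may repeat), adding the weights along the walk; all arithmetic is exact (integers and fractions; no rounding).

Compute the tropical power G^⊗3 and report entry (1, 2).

G^⊗2:
  [6, 11, ∞, 23, 22]
  [5, 6, 17, 13, 8]
  [-5, -3, -4, 5, 0]
  [-11, -11, -8, -8, -13]
  [-2, 0, -1, 10, 11]
G^⊗3:
  [11, 12, 23, 19, 14]
  [6, 6, 9, 9, 4]
  [-7, -5, -6, 1, -4]
  [-15, -15, -12, -12, -17]
  [-4, -2, -3, 6, 1]
Key observation: the optimum is the walk 1->2->1->2, with weight 6 + 0 + 6 = 12.
Optimal value attained by: walk 1->2->1->2.
Answer: (G^⊗3)[1][2] = 12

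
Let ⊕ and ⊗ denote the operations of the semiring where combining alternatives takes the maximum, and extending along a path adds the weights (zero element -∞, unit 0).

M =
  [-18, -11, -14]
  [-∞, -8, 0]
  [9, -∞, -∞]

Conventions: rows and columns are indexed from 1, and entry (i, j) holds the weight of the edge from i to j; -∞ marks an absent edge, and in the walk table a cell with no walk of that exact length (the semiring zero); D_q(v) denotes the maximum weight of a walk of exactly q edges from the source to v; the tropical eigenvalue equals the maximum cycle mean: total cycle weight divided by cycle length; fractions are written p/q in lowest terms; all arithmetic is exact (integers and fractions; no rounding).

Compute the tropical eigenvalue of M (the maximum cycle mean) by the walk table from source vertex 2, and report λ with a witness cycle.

q=0: [-∞, 0, -∞]
q=1: [-∞, -8, 0]
q=2: [9, -16, -8]
q=3: [1, -2, -5]
Optimal cycle mean attained by: cycle 1->2->3->1, total (-11) + 0 + 9, length 3.
Answer: λ = -2/3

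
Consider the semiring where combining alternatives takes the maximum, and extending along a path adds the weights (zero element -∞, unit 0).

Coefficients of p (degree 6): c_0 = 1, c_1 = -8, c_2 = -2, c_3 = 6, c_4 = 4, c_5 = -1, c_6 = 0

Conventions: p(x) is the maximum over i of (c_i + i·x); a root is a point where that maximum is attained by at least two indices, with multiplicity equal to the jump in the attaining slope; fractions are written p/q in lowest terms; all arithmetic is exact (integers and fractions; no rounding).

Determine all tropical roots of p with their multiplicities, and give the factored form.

hull edge (i=0, c=1) to (i=3, c=6): slope 5/3, span 3
hull edge (i=3, c=6) to (i=6, c=0): slope -2, span 3
Factored form: p(x) = 0 ⊗ (x ⊕ (-5/3)) ⊗ (x ⊕ (-5/3)) ⊗ (x ⊕ (-5/3)) ⊗ (x ⊕ 2) ⊗ (x ⊕ 2) ⊗ (x ⊕ 2)
Answer: roots = -5/3 (mult 3), 2 (mult 3)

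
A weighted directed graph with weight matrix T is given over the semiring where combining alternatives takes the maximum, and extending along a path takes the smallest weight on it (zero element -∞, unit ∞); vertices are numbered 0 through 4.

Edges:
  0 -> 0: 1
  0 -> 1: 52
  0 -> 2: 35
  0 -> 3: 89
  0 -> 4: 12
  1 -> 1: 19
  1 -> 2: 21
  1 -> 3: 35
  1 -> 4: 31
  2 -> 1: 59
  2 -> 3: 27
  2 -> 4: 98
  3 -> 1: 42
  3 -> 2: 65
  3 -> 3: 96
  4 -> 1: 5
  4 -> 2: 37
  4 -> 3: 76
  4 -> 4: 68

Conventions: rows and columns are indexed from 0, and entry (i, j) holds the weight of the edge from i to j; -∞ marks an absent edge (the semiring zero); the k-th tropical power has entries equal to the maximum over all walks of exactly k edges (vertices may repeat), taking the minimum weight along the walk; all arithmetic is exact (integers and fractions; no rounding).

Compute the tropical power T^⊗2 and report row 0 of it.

T^⊗2:
  [1, 42, 65, 89, 35]
  [-∞, 35, 35, 35, 31]
  [-∞, 27, 37, 76, 68]
  [-∞, 59, 65, 96, 65]
  [-∞, 42, 65, 76, 68]
Answer: row 0 of T^⊗2 = [1, 42, 65, 89, 35]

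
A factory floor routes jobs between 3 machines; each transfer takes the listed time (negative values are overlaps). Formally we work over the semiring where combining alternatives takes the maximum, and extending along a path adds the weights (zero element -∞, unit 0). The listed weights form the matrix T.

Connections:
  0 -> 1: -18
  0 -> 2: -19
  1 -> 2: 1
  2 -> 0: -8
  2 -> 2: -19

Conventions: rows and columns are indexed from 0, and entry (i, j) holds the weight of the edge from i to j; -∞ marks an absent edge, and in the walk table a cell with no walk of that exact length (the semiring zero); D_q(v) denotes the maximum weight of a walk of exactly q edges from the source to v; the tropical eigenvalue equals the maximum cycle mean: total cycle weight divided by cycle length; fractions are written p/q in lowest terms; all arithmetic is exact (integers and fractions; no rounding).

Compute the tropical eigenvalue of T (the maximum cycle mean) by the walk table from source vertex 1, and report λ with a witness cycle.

q=0: [-∞, 0, -∞]
q=1: [-∞, -∞, 1]
q=2: [-7, -∞, -18]
q=3: [-26, -25, -26]
Optimal cycle mean attained by: cycle 0->1->2->0, total (-18) + 1 + (-8), length 3.
Answer: λ = -25/3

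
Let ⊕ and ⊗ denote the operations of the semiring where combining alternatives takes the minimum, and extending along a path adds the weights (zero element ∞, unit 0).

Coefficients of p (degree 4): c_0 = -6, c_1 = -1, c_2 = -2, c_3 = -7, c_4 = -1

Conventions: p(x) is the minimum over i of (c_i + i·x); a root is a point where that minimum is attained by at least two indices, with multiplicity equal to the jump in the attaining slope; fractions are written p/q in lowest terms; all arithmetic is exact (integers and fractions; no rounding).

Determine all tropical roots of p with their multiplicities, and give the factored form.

hull edge (i=0, c=-6) to (i=3, c=-7): slope -1/3, span 3
hull edge (i=3, c=-7) to (i=4, c=-1): slope 6, span 1
Factored form: p(x) = -1 ⊗ (x ⊕ (-6)) ⊗ (x ⊕ 1/3) ⊗ (x ⊕ 1/3) ⊗ (x ⊕ 1/3)
Answer: roots = -6 (mult 1), 1/3 (mult 3)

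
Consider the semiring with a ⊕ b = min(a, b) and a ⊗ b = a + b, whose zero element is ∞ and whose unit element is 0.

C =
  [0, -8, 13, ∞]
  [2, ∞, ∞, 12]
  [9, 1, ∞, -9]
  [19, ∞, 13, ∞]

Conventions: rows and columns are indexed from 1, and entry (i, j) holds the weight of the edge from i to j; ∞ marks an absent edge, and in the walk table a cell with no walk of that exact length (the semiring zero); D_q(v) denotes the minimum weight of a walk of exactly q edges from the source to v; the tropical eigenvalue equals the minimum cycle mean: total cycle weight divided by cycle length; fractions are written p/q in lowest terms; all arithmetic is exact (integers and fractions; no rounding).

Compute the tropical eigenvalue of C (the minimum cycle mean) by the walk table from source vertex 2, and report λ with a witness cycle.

q=0: [∞, 0, ∞, ∞]
q=1: [2, ∞, ∞, 12]
q=2: [2, -6, 15, ∞]
q=3: [-4, -6, 15, 6]
q=4: [-4, -12, 9, 6]
Optimal cycle mean attained by: cycle 1->2->1, total (-8) + 2, length 2.
Answer: λ = -3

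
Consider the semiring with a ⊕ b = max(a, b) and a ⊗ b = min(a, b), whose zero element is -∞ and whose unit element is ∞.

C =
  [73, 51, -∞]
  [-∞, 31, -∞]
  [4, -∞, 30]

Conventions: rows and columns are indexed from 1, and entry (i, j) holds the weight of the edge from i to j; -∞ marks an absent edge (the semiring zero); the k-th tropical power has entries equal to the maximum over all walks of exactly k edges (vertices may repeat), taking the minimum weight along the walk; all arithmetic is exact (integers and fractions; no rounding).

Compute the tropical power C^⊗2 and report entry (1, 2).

C^⊗2:
  [73, 51, -∞]
  [-∞, 31, -∞]
  [4, 4, 30]
Key observation: the optimum is the walk 1->1->2, with weight 73 min 51 = 51.
Optimal value attained by: walk 1->1->2.
Answer: (C^⊗2)[1][2] = 51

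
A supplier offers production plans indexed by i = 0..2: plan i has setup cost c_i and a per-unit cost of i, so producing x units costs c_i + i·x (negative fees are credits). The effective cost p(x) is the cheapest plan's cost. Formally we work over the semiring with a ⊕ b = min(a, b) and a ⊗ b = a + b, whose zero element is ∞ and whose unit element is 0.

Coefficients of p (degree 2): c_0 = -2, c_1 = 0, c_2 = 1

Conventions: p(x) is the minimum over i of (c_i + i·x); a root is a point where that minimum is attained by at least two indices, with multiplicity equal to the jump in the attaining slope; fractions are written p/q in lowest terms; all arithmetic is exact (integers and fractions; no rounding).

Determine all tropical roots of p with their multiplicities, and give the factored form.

hull edge (i=0, c=-2) to (i=2, c=1): slope 3/2, span 2
Factored form: p(x) = 1 ⊗ (x ⊕ (-3/2)) ⊗ (x ⊕ (-3/2))
Answer: roots = -3/2 (mult 2)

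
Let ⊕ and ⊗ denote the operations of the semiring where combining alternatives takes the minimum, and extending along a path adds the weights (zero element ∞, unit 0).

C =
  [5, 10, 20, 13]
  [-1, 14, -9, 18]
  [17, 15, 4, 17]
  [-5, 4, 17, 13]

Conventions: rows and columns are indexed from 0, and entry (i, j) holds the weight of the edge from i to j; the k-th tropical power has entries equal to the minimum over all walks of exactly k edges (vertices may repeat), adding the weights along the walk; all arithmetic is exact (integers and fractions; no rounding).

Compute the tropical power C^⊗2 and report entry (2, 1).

C^⊗2:
  [8, 15, 1, 18]
  [4, 6, -5, 8]
  [12, 19, 6, 21]
  [0, 5, -5, 8]
Key observation: the optimum is the walk 2->2->1, with weight 4 + 15 = 19.
Optimal value attained by: walk 2->2->1.
Answer: (C^⊗2)[2][1] = 19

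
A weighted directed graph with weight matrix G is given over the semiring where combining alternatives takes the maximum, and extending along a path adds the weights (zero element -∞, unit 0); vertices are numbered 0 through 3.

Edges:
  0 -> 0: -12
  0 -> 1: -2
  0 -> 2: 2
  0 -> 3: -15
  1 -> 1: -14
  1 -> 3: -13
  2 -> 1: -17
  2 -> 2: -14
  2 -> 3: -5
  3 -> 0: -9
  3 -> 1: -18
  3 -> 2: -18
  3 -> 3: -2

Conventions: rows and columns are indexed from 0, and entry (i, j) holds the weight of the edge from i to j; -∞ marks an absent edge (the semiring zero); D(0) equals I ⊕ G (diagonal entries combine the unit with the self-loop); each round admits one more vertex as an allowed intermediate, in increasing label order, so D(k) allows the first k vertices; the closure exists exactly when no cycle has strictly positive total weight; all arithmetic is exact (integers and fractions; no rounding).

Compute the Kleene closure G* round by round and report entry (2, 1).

D(0):
  [0, -2, 2, -15]
  [-∞, 0, -∞, -13]
  [-∞, -17, 0, -5]
  [-9, -18, -18, 0]
D(1):
  [0, -2, 2, -15]
  [-∞, 0, -∞, -13]
  [-∞, -17, 0, -5]
  [-9, -11, -7, 0]
D(2):
  [0, -2, 2, -15]
  [-∞, 0, -∞, -13]
  [-∞, -17, 0, -5]
  [-9, -11, -7, 0]
D(3):
  [0, -2, 2, -3]
  [-∞, 0, -∞, -13]
  [-∞, -17, 0, -5]
  [-9, -11, -7, 0]
D(4):
  [0, -2, 2, -3]
  [-22, 0, -20, -13]
  [-14, -16, 0, -5]
  [-9, -11, -7, 0]
Answer: G*[2][1] = -16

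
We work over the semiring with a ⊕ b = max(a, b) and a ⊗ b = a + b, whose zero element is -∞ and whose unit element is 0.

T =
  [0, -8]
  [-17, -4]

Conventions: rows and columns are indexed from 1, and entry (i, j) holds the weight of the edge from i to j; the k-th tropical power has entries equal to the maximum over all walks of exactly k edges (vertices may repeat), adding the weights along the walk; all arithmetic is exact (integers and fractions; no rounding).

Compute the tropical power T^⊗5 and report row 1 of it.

T^⊗2:
  [0, -8]
  [-17, -8]
T^⊗3:
  [0, -8]
  [-17, -12]
T^⊗4:
  [0, -8]
  [-17, -16]
T^⊗5:
  [0, -8]
  [-17, -20]
Answer: row 1 of T^⊗5 = [0, -8]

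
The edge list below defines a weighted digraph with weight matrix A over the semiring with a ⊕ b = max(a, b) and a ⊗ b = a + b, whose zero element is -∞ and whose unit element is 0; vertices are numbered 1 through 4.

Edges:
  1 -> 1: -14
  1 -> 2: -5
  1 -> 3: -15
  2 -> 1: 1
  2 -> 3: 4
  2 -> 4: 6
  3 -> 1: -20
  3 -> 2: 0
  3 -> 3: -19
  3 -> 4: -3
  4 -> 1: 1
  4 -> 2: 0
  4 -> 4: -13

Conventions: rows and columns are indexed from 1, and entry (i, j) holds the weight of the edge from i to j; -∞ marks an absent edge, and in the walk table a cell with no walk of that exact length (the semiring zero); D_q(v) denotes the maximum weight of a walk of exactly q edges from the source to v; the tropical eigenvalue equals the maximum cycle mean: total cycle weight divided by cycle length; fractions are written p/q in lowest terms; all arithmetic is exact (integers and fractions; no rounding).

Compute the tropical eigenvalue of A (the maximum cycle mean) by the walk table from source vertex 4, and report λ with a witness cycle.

q=0: [-∞, -∞, -∞, 0]
q=1: [1, 0, -∞, -13]
q=2: [1, -4, 4, 6]
q=3: [7, 6, 0, 2]
q=4: [7, 2, 10, 12]
Optimal cycle mean attained by: cycle 2->4->2, total 6 + 0, length 2.
Answer: λ = 3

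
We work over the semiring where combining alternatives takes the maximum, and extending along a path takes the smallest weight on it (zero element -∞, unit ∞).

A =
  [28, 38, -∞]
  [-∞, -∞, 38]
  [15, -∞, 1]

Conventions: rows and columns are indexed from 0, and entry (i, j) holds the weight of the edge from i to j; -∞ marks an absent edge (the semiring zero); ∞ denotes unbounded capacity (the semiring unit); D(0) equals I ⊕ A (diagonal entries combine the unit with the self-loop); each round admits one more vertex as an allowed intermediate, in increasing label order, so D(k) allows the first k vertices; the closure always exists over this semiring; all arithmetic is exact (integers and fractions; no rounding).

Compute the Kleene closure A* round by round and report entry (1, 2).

D(0):
  [∞, 38, -∞]
  [-∞, ∞, 38]
  [15, -∞, ∞]
D(1):
  [∞, 38, -∞]
  [-∞, ∞, 38]
  [15, 15, ∞]
D(2):
  [∞, 38, 38]
  [-∞, ∞, 38]
  [15, 15, ∞]
D(3):
  [∞, 38, 38]
  [15, ∞, 38]
  [15, 15, ∞]
Answer: A*[1][2] = 38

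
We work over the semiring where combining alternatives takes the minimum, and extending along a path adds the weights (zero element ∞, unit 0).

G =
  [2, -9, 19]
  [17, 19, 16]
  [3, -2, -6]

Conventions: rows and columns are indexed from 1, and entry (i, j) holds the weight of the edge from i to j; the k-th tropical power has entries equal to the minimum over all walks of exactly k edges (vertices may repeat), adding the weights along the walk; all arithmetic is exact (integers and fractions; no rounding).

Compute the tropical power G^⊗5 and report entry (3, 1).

G^⊗2:
  [4, -7, 7]
  [19, 8, 10]
  [-3, -8, -12]
G^⊗3:
  [6, -5, 1]
  [13, 8, 4]
  [-9, -14, -18]
G^⊗4:
  [4, -3, -5]
  [7, 2, -2]
  [-15, -20, -24]
G^⊗5:
  [-2, -7, -11]
  [1, -4, -8]
  [-21, -26, -30]
Key observation: the optimum is the walk 3->3->3->3->3->1, with weight (-6) + (-6) + (-6) + (-6) + 3 = -21.
Optimal value attained by: walk 3->3->3->3->3->1.
Answer: (G^⊗5)[3][1] = -21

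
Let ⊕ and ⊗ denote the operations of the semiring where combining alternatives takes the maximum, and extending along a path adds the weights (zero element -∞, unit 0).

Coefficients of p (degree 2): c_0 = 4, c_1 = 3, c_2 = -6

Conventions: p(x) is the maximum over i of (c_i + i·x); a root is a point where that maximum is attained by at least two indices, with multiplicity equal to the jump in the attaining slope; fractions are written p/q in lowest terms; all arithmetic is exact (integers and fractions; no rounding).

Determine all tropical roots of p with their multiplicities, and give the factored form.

hull edge (i=0, c=4) to (i=1, c=3): slope -1, span 1
hull edge (i=1, c=3) to (i=2, c=-6): slope -9, span 1
Factored form: p(x) = -6 ⊗ (x ⊕ 1) ⊗ (x ⊕ 9)
Answer: roots = 1 (mult 1), 9 (mult 1)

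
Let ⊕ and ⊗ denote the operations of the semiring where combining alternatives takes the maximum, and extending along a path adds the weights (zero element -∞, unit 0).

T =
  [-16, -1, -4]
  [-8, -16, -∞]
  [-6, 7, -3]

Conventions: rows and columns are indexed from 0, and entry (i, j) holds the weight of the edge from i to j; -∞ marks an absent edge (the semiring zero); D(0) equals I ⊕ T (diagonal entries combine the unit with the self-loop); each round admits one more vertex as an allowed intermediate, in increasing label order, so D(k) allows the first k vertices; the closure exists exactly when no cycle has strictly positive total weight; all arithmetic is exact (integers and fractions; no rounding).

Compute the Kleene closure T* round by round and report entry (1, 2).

D(0):
  [0, -1, -4]
  [-8, 0, -∞]
  [-6, 7, 0]
D(1):
  [0, -1, -4]
  [-8, 0, -12]
  [-6, 7, 0]
D(2):
  [0, -1, -4]
  [-8, 0, -12]
  [-1, 7, 0]
D(3):
  [0, 3, -4]
  [-8, 0, -12]
  [-1, 7, 0]
Answer: T*[1][2] = -12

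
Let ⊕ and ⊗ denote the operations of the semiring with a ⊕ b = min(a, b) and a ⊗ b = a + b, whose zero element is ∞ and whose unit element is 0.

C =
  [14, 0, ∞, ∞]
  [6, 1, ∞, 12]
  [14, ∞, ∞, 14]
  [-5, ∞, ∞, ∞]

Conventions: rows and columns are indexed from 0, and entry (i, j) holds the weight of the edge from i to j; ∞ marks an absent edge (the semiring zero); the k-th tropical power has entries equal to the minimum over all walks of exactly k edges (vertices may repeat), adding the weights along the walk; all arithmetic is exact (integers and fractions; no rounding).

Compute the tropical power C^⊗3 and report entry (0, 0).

C^⊗2:
  [6, 1, ∞, 12]
  [7, 2, ∞, 13]
  [9, 14, ∞, ∞]
  [9, -5, ∞, ∞]
C^⊗3:
  [7, 2, ∞, 13]
  [8, 3, ∞, 14]
  [20, 9, ∞, 26]
  [1, -4, ∞, 7]
Key observation: the optimum is the walk 0->1->1->0, with weight 0 + 1 + 6 = 7.
Optimal value attained by: walk 0->1->1->0.
Answer: (C^⊗3)[0][0] = 7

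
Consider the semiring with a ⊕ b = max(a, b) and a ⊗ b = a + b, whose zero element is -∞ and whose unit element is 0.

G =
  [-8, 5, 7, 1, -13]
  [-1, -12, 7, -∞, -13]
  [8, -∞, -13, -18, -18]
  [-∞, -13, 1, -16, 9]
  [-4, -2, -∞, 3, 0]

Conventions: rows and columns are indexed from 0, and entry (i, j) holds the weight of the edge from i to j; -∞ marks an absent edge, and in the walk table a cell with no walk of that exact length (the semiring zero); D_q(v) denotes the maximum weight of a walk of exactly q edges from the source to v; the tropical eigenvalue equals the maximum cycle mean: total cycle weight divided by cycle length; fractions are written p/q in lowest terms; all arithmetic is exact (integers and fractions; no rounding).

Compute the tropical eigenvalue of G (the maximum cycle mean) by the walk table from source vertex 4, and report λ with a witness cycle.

q=0: [-∞, -∞, -∞, -∞, 0]
q=1: [-4, -2, -∞, 3, 0]
q=2: [-3, 1, 5, 3, 12]
q=3: [13, 10, 8, 15, 12]
q=4: [16, 18, 20, 15, 24]
q=5: [28, 22, 25, 27, 24]
Optimal cycle mean attained by: cycle 0->2->0, total 7 + 8, length 2.
Answer: λ = 15/2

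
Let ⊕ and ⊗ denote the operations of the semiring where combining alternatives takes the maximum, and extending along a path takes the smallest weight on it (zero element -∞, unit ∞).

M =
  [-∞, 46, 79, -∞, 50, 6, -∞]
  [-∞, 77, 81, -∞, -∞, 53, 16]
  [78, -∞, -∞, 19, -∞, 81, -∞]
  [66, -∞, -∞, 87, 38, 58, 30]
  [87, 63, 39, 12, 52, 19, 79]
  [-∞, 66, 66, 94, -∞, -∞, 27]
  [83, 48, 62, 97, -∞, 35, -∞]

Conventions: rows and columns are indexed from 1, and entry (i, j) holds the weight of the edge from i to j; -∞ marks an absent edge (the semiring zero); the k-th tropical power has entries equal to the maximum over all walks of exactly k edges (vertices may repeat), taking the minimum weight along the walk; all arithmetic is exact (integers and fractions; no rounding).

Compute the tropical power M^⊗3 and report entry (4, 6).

M^⊗2:
  [78, 50, 46, 19, 50, 79, 50]
  [78, 77, 77, 53, -∞, 81, 27]
  [19, 66, 78, 81, 50, 19, 27]
  [66, 58, 66, 87, 50, 58, 38]
  [79, 63, 79, 79, 52, 53, 52]
  [66, 66, 66, 87, 38, 66, 30]
  [66, 48, 79, 87, 50, 62, 30]
M^⊗3:
  [50, 66, 78, 79, 50, 50, 50]
  [77, 77, 78, 81, 50, 77, 30]
  [78, 66, 66, 81, 50, 78, 50]
  [66, 58, 66, 87, 50, 66, 50]
  [78, 63, 79, 79, 52, 79, 52]
  [66, 66, 66, 87, 50, 66, 38]
  [78, 62, 66, 87, 50, 79, 50]
Key observation: the optimum is the walk 4->1->3->6, with weight 66 min 79 min 81 = 66.
Optimal value attained by: walk 4->1->3->6.
Answer: (M^⊗3)[4][6] = 66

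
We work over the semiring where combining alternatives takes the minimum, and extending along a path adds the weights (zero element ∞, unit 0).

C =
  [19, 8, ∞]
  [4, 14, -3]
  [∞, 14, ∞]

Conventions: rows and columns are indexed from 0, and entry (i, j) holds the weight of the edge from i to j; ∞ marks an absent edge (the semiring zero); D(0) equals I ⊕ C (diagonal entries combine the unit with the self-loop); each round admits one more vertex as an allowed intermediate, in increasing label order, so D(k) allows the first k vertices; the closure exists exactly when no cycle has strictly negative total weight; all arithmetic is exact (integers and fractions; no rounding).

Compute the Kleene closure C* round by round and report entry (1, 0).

D(0):
  [0, 8, ∞]
  [4, 0, -3]
  [∞, 14, 0]
D(1):
  [0, 8, ∞]
  [4, 0, -3]
  [∞, 14, 0]
D(2):
  [0, 8, 5]
  [4, 0, -3]
  [18, 14, 0]
D(3):
  [0, 8, 5]
  [4, 0, -3]
  [18, 14, 0]
Answer: C*[1][0] = 4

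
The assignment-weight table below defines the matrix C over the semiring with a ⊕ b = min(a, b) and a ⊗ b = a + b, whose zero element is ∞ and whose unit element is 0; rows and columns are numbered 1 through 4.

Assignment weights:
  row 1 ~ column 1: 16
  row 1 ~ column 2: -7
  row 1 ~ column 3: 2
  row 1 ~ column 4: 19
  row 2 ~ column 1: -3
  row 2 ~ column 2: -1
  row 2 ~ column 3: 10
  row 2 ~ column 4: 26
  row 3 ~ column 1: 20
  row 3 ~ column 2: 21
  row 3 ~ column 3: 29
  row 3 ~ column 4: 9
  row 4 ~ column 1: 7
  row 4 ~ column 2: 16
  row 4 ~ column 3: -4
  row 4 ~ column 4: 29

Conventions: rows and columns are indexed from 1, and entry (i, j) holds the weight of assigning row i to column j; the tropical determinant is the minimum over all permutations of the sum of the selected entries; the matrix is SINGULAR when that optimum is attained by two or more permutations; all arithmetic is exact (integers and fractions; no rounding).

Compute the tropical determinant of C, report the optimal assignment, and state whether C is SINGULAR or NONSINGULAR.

σ = (1, 2, 3, 4): 16 + (-1) + 29 + 29 = 73
σ = (1, 2, 4, 3): 16 + (-1) + 9 + (-4) = 20
σ = (1, 3, 2, 4): 16 + 10 + 21 + 29 = 76
σ = (1, 3, 4, 2): 16 + 10 + 9 + 16 = 51
σ = (1, 4, 2, 3): 16 + 26 + 21 + (-4) = 59
σ = (1, 4, 3, 2): 16 + 26 + 29 + 16 = 87
σ = (2, 1, 3, 4): (-7) + (-3) + 29 + 29 = 48
σ = (2, 1, 4, 3): (-7) + (-3) + 9 + (-4) = -5
σ = (2, 3, 1, 4): (-7) + 10 + 20 + 29 = 52
σ = (2, 3, 4, 1): (-7) + 10 + 9 + 7 = 19
σ = (2, 4, 1, 3): (-7) + 26 + 20 + (-4) = 35
σ = (2, 4, 3, 1): (-7) + 26 + 29 + 7 = 55
σ = (3, 1, 2, 4): 2 + (-3) + 21 + 29 = 49
σ = (3, 1, 4, 2): 2 + (-3) + 9 + 16 = 24
σ = (3, 2, 1, 4): 2 + (-1) + 20 + 29 = 50
σ = (3, 2, 4, 1): 2 + (-1) + 9 + 7 = 17
σ = (3, 4, 1, 2): 2 + 26 + 20 + 16 = 64
σ = (3, 4, 2, 1): 2 + 26 + 21 + 7 = 56
σ = (4, 1, 2, 3): 19 + (-3) + 21 + (-4) = 33
σ = (4, 1, 3, 2): 19 + (-3) + 29 + 16 = 61
σ = (4, 2, 1, 3): 19 + (-1) + 20 + (-4) = 34
σ = (4, 2, 3, 1): 19 + (-1) + 29 + 7 = 54
σ = (4, 3, 1, 2): 19 + 10 + 20 + 16 = 65
σ = (4, 3, 2, 1): 19 + 10 + 21 + 7 = 57
Optimal value attained by: σ = (2, 1, 4, 3).
Answer: det⊕(C) = -5; verdict: NONSINGULAR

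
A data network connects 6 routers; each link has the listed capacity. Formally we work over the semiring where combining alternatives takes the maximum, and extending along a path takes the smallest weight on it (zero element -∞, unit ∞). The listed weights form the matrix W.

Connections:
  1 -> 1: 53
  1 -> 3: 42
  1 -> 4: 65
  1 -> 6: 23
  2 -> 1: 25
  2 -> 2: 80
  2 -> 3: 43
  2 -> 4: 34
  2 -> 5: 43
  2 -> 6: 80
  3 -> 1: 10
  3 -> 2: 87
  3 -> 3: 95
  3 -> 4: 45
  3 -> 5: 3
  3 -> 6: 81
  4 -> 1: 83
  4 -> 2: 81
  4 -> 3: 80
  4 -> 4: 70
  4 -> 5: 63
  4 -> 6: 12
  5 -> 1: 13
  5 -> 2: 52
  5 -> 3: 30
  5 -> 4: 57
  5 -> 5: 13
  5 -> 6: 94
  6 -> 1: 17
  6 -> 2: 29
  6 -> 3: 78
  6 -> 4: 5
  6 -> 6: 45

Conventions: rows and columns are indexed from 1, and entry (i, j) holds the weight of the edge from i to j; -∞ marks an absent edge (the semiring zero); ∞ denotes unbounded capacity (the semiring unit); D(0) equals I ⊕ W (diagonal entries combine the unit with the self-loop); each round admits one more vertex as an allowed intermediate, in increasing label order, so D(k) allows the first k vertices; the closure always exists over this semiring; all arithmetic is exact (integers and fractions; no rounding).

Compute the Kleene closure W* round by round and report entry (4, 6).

D(0):
  [∞, -∞, 42, 65, -∞, 23]
  [25, ∞, 43, 34, 43, 80]
  [10, 87, ∞, 45, 3, 81]
  [83, 81, 80, ∞, 63, 12]
  [13, 52, 30, 57, ∞, 94]
  [17, 29, 78, 5, -∞, ∞]
D(1):
  [∞, -∞, 42, 65, -∞, 23]
  [25, ∞, 43, 34, 43, 80]
  [10, 87, ∞, 45, 3, 81]
  [83, 81, 80, ∞, 63, 23]
  [13, 52, 30, 57, ∞, 94]
  [17, 29, 78, 17, -∞, ∞]
D(2):
  [∞, -∞, 42, 65, -∞, 23]
  [25, ∞, 43, 34, 43, 80]
  [25, 87, ∞, 45, 43, 81]
  [83, 81, 80, ∞, 63, 80]
  [25, 52, 43, 57, ∞, 94]
  [25, 29, 78, 29, 29, ∞]
D(3):
  [∞, 42, 42, 65, 42, 42]
  [25, ∞, 43, 43, 43, 80]
  [25, 87, ∞, 45, 43, 81]
  [83, 81, 80, ∞, 63, 80]
  [25, 52, 43, 57, ∞, 94]
  [25, 78, 78, 45, 43, ∞]
D(4):
  [∞, 65, 65, 65, 63, 65]
  [43, ∞, 43, 43, 43, 80]
  [45, 87, ∞, 45, 45, 81]
  [83, 81, 80, ∞, 63, 80]
  [57, 57, 57, 57, ∞, 94]
  [45, 78, 78, 45, 45, ∞]
D(5):
  [∞, 65, 65, 65, 63, 65]
  [43, ∞, 43, 43, 43, 80]
  [45, 87, ∞, 45, 45, 81]
  [83, 81, 80, ∞, 63, 80]
  [57, 57, 57, 57, ∞, 94]
  [45, 78, 78, 45, 45, ∞]
D(6):
  [∞, 65, 65, 65, 63, 65]
  [45, ∞, 78, 45, 45, 80]
  [45, 87, ∞, 45, 45, 81]
  [83, 81, 80, ∞, 63, 80]
  [57, 78, 78, 57, ∞, 94]
  [45, 78, 78, 45, 45, ∞]
Answer: W*[4][6] = 80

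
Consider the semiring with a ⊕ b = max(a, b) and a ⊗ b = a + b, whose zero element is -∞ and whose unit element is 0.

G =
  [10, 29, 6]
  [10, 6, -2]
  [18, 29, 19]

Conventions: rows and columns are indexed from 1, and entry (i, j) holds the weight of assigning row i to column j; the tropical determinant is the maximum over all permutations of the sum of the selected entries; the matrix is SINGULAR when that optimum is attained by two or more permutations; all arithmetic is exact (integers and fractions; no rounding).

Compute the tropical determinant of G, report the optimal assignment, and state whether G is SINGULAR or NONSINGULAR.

σ = (1, 2, 3): 10 + 6 + 19 = 35
σ = (1, 3, 2): 10 + (-2) + 29 = 37
σ = (2, 1, 3): 29 + 10 + 19 = 58
σ = (2, 3, 1): 29 + (-2) + 18 = 45
σ = (3, 1, 2): 6 + 10 + 29 = 45
σ = (3, 2, 1): 6 + 6 + 18 = 30
Optimal value attained by: σ = (2, 1, 3).
Answer: det⊕(G) = 58; verdict: NONSINGULAR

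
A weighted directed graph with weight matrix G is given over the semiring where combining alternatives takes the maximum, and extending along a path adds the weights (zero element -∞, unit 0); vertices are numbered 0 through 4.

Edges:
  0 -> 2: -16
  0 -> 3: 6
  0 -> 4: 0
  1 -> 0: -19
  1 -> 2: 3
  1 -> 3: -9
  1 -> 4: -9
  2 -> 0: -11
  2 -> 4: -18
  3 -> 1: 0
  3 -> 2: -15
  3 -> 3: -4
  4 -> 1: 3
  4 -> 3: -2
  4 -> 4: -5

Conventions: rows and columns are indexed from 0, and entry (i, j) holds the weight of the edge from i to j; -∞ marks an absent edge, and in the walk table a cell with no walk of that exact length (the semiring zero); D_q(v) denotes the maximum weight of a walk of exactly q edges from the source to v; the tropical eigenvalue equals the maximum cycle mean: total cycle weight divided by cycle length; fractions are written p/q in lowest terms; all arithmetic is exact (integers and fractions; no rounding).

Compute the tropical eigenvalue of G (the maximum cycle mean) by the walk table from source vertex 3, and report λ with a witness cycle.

q=0: [-∞, -∞, -∞, 0, -∞]
q=1: [-∞, 0, -15, -4, -∞]
q=2: [-19, -4, 3, -8, -9]
q=3: [-8, -6, -1, -11, -13]
q=4: [-12, -10, -3, -2, -8]
q=5: [-14, -2, -7, -6, -12]
Optimal cycle mean attained by: cycle 0->3->1->2->0, total 6 + 0 + 3 + (-11), length 4.
Answer: λ = -1/2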